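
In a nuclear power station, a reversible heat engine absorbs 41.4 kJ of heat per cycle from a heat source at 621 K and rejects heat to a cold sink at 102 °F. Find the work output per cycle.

W ≈ 20.6 kJ

T_C = 102 °F → (102 − 32) × 5/9 = 38.89 °C = 312.04 K.
Carnot efficiency: η = 1 − T_C/T_H = 1 − 312.04/621.00 = 0.4975.
W = η·Q_H = 0.4975 × 41.4 = 20.6 kJ.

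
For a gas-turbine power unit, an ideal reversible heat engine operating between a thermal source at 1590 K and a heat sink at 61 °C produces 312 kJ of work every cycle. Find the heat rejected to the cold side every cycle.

Q_C ≈ 83.02 kJ

T_C = 61 °C → 61 + 273.15 = 334.15 K.
Since the cycle is reversible, η = 1 − T_C/T_H = 1 − 334.15/1590.00 = 0.7898.
Since Q_C/Q_H = T_C/T_H and Q_H = W/η, Q_C = W·T_C/(T_H − T_C) = 312 × 334.15/1255.85 = 83.02 kJ.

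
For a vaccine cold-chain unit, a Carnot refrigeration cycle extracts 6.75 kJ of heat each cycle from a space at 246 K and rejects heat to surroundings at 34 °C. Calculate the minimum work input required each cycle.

T_H = 34 °C → 34 + 273.15 = 307.15 K.
For a reversible refrigerator, COP_R = T_C/(T_H − T_C) = 246.00/61.15 = 4.0229.
W = Q_C/COP_R = 6.75/4.0229 = 1.68 kJ.

W_in ≈ 1.68 kJ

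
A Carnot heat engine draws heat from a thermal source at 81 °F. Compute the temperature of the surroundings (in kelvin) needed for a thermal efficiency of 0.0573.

T_H = 81 °F → (81 − 32) × 5/9 = 27.22 °C = 300.37 K.
From η = 1 − T_C/T_H, T_C = T_H·(1 − η) = 300.37 × (1 − 0.0573) = 283 K.

T_C ≈ 283 K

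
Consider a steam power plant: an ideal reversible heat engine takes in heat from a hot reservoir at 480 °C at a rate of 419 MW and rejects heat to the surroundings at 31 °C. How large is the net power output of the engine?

T_H = 480 °C → 480 + 273.15 = 753.15 K.
T_C = 31 °C → 31 + 273.15 = 304.15 K.
η_rev = 1 − T_C/T_H = 1 − 304.15/753.15 = 0.5962.
W = η·Q_H = 0.5962 × 419 = 249.8 MW.

Ẇ ≈ 249.8 MW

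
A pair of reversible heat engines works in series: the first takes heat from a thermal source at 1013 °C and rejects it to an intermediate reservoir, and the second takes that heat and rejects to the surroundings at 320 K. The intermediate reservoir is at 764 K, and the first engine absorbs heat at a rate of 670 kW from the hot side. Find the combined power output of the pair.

T_H = 1013 °C → 1013 + 273.15 = 1286.15 K.
Two reversible stages in series are equivalent to a single Carnot engine between T_H and T_C, so η_total = 1 − T_C/T_H = 1 − 320.00/1286.15 = 0.7512.
W_total = η_total · Q_H = 0.7512 × 670 = 503 kW.

Ẇ_total ≈ 503 kW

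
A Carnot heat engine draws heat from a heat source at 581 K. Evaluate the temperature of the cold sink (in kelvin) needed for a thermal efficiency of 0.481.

From η = 1 − T_C/T_H, T_C = T_H·(1 − η) = 581.00 × (1 − 0.481) = 301.5 K.

T_C ≈ 301.5 K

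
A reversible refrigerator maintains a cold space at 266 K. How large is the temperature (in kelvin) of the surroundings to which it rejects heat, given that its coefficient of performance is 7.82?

T_H ≈ 300 K

COP_R = T_C/(T_H − T_C) ⇒ T_H = T_C·(1 + 1/COP_R) = 266.00 × (1 + 1/7.82) = 300 K.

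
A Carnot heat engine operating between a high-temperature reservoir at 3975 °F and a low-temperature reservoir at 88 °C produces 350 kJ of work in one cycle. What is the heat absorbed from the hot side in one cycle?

Q_H ≈ 410 kJ

T_H = 3975 °F → (3975 − 32) × 5/9 = 2190.56 °C = 2463.71 K.
T_C = 88 °C → 88 + 273.15 = 361.15 K.
Since the cycle is reversible, η = 1 − T_C/T_H = 1 − 361.15/2463.71 = 0.8534.
Q_H = W/η = 350/0.8534 = 410 kJ.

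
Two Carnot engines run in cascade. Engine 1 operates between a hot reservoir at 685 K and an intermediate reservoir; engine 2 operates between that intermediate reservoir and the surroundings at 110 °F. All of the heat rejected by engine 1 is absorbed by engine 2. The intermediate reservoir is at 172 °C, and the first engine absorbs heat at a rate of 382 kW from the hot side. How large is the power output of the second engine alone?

Ẇ₂ ≈ 71.8 kW

T_C = 110 °F → (110 − 32) × 5/9 = 43.33 °C = 316.48 K.
T_m = 172 °C → 172 + 273.15 = 445.15 K.
Heat entering the second stage: Q_m = Q_H·(T_m/T_H) = 382 × 445.15/685.00 = 248 kW.
Second-stage efficiency η₂ = 1 − T_C/T_m = 1 − 316.48/445.15 = 0.2890, so W₂ = η₂·Q_m = 71.8 kW.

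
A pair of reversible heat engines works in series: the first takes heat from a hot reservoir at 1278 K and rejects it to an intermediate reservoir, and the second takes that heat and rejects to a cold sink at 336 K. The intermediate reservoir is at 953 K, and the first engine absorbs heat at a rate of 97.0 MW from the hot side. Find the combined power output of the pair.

Ẇ_total ≈ 71.5 MW

Two reversible stages in series are equivalent to a single Carnot engine between T_H and T_C, so η_total = 1 − T_C/T_H = 1 − 336.00/1278.00 = 0.7371.
W_total = η_total · Q_H = 0.7371 × 97.0 = 71.5 MW.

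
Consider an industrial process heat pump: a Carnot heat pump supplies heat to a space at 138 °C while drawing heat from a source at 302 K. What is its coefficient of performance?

COP_HP ≈ 3.77

T_H = 138 °C → 138 + 273.15 = 411.15 K.
The Carnot heat-pump COP is COP_HP = T_H/(T_H − T_C) = 411.15/(411.15 − 302.00) = 3.77.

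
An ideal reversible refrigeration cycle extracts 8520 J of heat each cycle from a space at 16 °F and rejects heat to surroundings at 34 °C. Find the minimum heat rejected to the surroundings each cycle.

T_H = 34 °C → 34 + 273.15 = 307.15 K.
T_C = 16 °F → (16 − 32) × 5/9 = -8.89 °C = 264.26 K.
For a reversible cycle Q_H/Q_C = T_H/T_C, so Q_H = Q_C·T_H/T_C = 8520 × 307.15/264.26 = 9900 J.

Q_H ≈ 9900 J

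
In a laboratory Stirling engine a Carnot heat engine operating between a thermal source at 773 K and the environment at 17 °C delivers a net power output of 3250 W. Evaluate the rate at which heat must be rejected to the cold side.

T_C = 17 °C → 17 + 273.15 = 290.15 K.
η_rev = 1 − T_C/T_H = 1 − 290.15/773.00 = 0.6246.
Since Q_C/Q_H = T_C/T_H and Q_H = W/η, Q_C = W·T_C/(T_H − T_C) = 3250 × 290.15/482.85 = 1950 W.

Q̇_C ≈ 1950 W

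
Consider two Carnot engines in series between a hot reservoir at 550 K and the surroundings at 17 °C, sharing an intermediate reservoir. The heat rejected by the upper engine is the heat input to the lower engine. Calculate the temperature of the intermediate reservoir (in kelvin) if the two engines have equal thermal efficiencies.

T_m ≈ 399.5 K

T_C = 17 °C → 17 + 273.15 = 290.15 K.
Equal efficiencies require 1 − T_m/T_H = 1 − T_C/T_m, i.e. T_m/T_H = T_C/T_m, so T_m = √(T_H·T_C) = √(550.00 × 290.15) = 399.5 K.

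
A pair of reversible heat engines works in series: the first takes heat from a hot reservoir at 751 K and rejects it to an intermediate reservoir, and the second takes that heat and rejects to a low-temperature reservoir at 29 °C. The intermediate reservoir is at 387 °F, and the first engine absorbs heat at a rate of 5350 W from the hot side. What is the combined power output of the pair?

T_C = 29 °C → 29 + 273.15 = 302.15 K.
Two reversible stages in series are equivalent to a single Carnot engine between T_H and T_C, so η_total = 1 − T_C/T_H = 1 − 302.15/751.00 = 0.5977.
W_total = η_total · Q_H = 0.5977 × 5350 = 3200 W.

Ẇ_total ≈ 3200 W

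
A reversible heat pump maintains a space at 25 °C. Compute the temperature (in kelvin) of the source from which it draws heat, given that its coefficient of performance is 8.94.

T_C ≈ 264.8 K

T_H = 25 °C → 25 + 273.15 = 298.15 K.
COP_HP = T_H/(T_H − T_C) ⇒ T_C = T_H·(COP_HP − 1)/COP_HP = 298.15 × (8.94 − 1)/8.94 = 264.8 K.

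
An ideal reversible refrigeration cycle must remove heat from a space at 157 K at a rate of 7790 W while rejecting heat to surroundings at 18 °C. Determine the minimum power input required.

Ẇ_in ≈ 6660 W

T_H = 18 °C → 18 + 273.15 = 291.15 K.
For a reversible refrigerator, COP_R = T_C/(T_H − T_C) = 157.00/134.15 = 1.1703.
W = Q_C/COP_R = 7790/1.1703 = 6660 W.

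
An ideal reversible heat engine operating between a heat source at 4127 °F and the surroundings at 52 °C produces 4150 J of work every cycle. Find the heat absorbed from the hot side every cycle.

Q_H ≈ 4760 J

T_H = 4127 °F → (4127 − 32) × 5/9 = 2275.00 °C = 2548.15 K.
T_C = 52 °C → 52 + 273.15 = 325.15 K.
For a reversible engine, η = 1 − T_C/T_H = 1 − 325.15/2548.15 = 0.8724.
Q_H = W/η = 4150/0.8724 = 4760 J.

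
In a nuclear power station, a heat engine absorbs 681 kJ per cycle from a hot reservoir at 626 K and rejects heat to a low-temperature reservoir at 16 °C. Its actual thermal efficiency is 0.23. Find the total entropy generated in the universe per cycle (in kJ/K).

T_C = 16 °C → 16 + 273.15 = 289.15 K.
W = η·Q_H = 0.23 × 681 = 156.6 kJ, so Q_C = Q_H − W = 524.4 kJ.
Entropy balance on the reservoirs: −Q_H/T_H = -1.088 kJ/K, +Q_C/T_C = 1.813 kJ/K.
ΔS_univ = −Q_H/T_H + Q_C/T_C = 0.726 kJ/K (> 0, since η = 0.23 < η_Carnot = 0.538).

ΔS_univ ≈ 0.726 kJ/K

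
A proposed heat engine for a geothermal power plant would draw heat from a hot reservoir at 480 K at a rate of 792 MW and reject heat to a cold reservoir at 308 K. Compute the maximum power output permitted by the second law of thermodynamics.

Ẇ_max ≈ 284 MW

By the Carnot theorem, η_max = 1 − T_C/T_H = 1 − 308.00/480.00 = 0.3583.
W_max = η_max · Q_H = 0.3583 × 792 = 284 MW.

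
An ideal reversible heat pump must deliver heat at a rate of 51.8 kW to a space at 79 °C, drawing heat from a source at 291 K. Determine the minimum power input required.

T_H = 79 °C → 79 + 273.15 = 352.15 K.
For a reversible heat pump, COP_HP = T_H/(T_H − T_C) = 352.15/61.15 = 5.7588.
W = Q_H/COP_HP = 51.8/5.7588 = 8.99 kW.

Ẇ_in ≈ 8.99 kW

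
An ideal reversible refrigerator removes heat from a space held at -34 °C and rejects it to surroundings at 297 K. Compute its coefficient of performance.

COP_R ≈ 4.134

T_C = -34 °C → -34 + 273.15 = 239.15 K.
COP_R = T_C/(T_H − T_C) = 239.15/(297.00 − 239.15) = 4.134.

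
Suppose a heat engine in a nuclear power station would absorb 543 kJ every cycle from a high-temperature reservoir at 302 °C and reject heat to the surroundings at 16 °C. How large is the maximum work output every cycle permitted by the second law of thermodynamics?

T_H = 302 °C → 302 + 273.15 = 575.15 K.
T_C = 16 °C → 16 + 273.15 = 289.15 K.
The second-law ceiling is the Carnot efficiency, η_max = 1 − T_C/T_H = 1 − 289.15/575.15 = 0.4973.
W_max = η_max · Q_H = 0.4973 × 543 = 270 kJ.

W_max ≈ 270 kJ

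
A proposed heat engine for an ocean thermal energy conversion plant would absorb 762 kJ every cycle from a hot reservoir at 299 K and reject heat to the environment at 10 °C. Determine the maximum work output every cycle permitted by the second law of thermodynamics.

W_max ≈ 40.4 kJ

T_C = 10 °C → 10 + 273.15 = 283.15 K.
By the Carnot theorem, η_max = 1 − T_C/T_H = 1 − 283.15/299.00 = 0.0530.
W_max = η_max · Q_H = 0.0530 × 762 = 40.4 kJ.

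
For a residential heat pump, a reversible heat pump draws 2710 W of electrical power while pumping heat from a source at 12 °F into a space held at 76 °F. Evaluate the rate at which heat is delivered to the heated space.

Q̇_H ≈ 22700 W

T_H = 76 °F → (76 − 32) × 5/9 = 24.44 °C = 297.59 K.
T_C = 12 °F → (12 − 32) × 5/9 = -11.11 °C = 262.04 K.
The Carnot heat-pump COP is COP_HP = T_H/(T_H − T_C) = 297.59/35.56 = 8.3698.
Q_H = COP_HP · W = 8.3698 × 2710 = 22700 W.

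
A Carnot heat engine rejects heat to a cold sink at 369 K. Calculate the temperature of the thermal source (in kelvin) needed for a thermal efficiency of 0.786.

From η = 1 − T_C/T_H, solving for T_H gives T_H = T_C/(1 − η) = 369.00/(1 − 0.786) = 1720 K.

T_H ≈ 1720 K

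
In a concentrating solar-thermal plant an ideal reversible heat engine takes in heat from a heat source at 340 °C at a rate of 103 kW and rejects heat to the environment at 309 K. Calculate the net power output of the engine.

Ẇ ≈ 51.1 kW

T_H = 340 °C → 340 + 273.15 = 613.15 K.
For a reversible engine, η = 1 − T_C/T_H = 1 − 309.00/613.15 = 0.4960.
W = η·Q_H = 0.4960 × 103 = 51.1 kW.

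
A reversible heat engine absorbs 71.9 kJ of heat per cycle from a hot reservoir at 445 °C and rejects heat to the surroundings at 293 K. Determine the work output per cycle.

W ≈ 42.57 kJ

T_H = 445 °C → 445 + 273.15 = 718.15 K.
Since the cycle is reversible, η = 1 − T_C/T_H = 1 − 293.00/718.15 = 0.5920.
W = η·Q_H = 0.5920 × 71.9 = 42.57 kJ.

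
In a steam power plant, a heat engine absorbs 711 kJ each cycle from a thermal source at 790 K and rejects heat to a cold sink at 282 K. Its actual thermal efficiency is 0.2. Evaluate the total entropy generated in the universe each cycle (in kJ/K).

ΔS_univ ≈ 1.117 kJ/K

W = η·Q_H = 0.2 × 711 = 142.2 kJ, so Q_C = Q_H − W = 568.8 kJ.
The hot reservoir loses entropy Q_H/T_H = 711/790.00 = 0.9000 kJ/K; the cold reservoir gains Q_C/T_C = 568.8/282.00 = 2.017 kJ/K.
ΔS_univ = −Q_H/T_H + Q_C/T_C = 1.117 kJ/K (> 0, since η = 0.2 < η_Carnot = 0.643).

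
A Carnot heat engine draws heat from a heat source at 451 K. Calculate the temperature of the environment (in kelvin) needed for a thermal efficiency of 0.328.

From η = 1 − T_C/T_H, T_C = T_H·(1 − η) = 451.00 × (1 − 0.328) = 303 K.

T_C ≈ 303 K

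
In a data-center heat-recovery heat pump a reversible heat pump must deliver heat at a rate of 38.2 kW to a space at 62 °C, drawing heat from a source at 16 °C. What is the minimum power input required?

T_H = 62 °C → 62 + 273.15 = 335.15 K.
T_C = 16 °C → 16 + 273.15 = 289.15 K.
For a reversible heat pump, COP_HP = T_H/(T_H − T_C) = 335.15/46.00 = 7.2859.
W = Q_H/COP_HP = 38.2/7.2859 = 5.24 kW.

Ẇ_in ≈ 5.24 kW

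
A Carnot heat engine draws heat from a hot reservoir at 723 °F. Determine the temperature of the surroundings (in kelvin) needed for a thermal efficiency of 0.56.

T_C ≈ 289 K

T_H = 723 °F → (723 − 32) × 5/9 = 383.89 °C = 657.04 K.
From η = 1 − T_C/T_H, T_C = T_H·(1 − η) = 657.04 × (1 − 0.56) = 289 K.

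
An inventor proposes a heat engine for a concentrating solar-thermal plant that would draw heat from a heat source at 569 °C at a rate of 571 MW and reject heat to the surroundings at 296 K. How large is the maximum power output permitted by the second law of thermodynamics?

T_H = 569 °C → 569 + 273.15 = 842.15 K.
No engine can exceed the Carnot limit: η_max = 1 − T_C/T_H = 1 − 296.00/842.15 = 0.6485.
W_max = η_max · Q_H = 0.6485 × 571 = 370 MW.

Ẇ_max ≈ 370 MW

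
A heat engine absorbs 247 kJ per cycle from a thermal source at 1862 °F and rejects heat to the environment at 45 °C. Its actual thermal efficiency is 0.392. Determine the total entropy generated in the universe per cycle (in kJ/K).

T_H = 1862 °F → (1862 − 32) × 5/9 = 1016.67 °C = 1289.82 K.
T_C = 45 °C → 45 + 273.15 = 318.15 K.
W = η·Q_H = 0.392 × 247 = 96.82 kJ, so Q_C = Q_H − W = 150.2 kJ.
The hot reservoir loses entropy Q_H/T_H = 247/1289.82 = 0.1915 kJ/K; the cold reservoir gains Q_C/T_C = 150.2/318.15 = 0.4720 kJ/K.
ΔS_univ = −Q_H/T_H + Q_C/T_C = 0.281 kJ/K (> 0, since η = 0.392 < η_Carnot = 0.753).

ΔS_univ ≈ 0.281 kJ/K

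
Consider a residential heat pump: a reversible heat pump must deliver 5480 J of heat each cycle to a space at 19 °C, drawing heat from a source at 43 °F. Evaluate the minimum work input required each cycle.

T_H = 19 °C → 19 + 273.15 = 292.15 K.
T_C = 43 °F → (43 − 32) × 5/9 = 6.11 °C = 279.26 K.
Reversible heating COP: COP_HP = T_H/(T_H − T_C) = 292.15/12.89 = 22.6668.
W = Q_H/COP_HP = 5480/22.6668 = 242 J.

W_in ≈ 242 J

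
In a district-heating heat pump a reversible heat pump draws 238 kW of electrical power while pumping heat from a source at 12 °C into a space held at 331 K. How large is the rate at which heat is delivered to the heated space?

T_C = 12 °C → 12 + 273.15 = 285.15 K.
For a reversible heat pump, COP_HP = T_H/(T_H − T_C) = 331.00/45.85 = 7.2192.
Q_H = COP_HP · W = 7.2192 × 238 = 1720 kW.

Q̇_H ≈ 1720 kW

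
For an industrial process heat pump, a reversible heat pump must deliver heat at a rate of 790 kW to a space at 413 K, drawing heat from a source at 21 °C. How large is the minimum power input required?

T_C = 21 °C → 21 + 273.15 = 294.15 K.
COP_HP = T_H/(T_H − T_C) = 413.00/118.85 = 3.4750.
W = Q_H/COP_HP = 790/3.4750 = 227 kW.

Ẇ_in ≈ 227 kW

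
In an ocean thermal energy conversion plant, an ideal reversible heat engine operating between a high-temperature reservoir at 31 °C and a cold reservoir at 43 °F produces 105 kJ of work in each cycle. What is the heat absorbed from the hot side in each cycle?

T_H = 31 °C → 31 + 273.15 = 304.15 K.
T_C = 43 °F → (43 − 32) × 5/9 = 6.11 °C = 279.26 K.
Since the cycle is reversible, η = 1 − T_C/T_H = 1 − 279.26/304.15 = 0.0818.
Q_H = W/η = 105/0.0818 = 1280 kJ.

Q_H ≈ 1280 kJ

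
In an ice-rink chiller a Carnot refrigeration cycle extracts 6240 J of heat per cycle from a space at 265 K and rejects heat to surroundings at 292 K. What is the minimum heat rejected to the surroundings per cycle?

For a reversible cycle Q_H/Q_C = T_H/T_C, so Q_H = Q_C·T_H/T_C = 6240 × 292.00/265.00 = 6880 J.

Q_H ≈ 6880 J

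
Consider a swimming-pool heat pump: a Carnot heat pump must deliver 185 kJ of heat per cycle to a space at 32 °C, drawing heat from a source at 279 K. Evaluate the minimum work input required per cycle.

T_H = 32 °C → 32 + 273.15 = 305.15 K.
Reversible heating COP: COP_HP = T_H/(T_H − T_C) = 305.15/26.15 = 11.6692.
W = Q_H/COP_HP = 185/11.6692 = 15.85 kJ.

W_in ≈ 15.85 kJ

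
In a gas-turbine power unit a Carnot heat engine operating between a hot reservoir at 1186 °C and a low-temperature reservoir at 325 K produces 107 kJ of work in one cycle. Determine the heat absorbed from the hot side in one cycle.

T_H = 1186 °C → 1186 + 273.15 = 1459.15 K.
For a reversible engine, η = 1 − T_C/T_H = 1 − 325.00/1459.15 = 0.7773.
Q_H = W/η = 107/0.7773 = 138 kJ.

Q_H ≈ 138 kJ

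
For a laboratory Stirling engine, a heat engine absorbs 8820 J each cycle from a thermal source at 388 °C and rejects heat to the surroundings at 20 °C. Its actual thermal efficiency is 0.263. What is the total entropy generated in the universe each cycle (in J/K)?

T_H = 388 °C → 388 + 273.15 = 661.15 K.
T_C = 20 °C → 20 + 273.15 = 293.15 K.
W = η·Q_H = 0.263 × 8820 = 2320 J, so Q_C = Q_H − W = 6500 J.
Entropy balance on the reservoirs: −Q_H/T_H = -13.34 J/K, +Q_C/T_C = 22.17 J/K.
ΔS_univ = −Q_H/T_H + Q_C/T_C = 8.83 J/K (> 0, since η = 0.263 < η_Carnot = 0.557).

ΔS_univ ≈ 8.83 J/K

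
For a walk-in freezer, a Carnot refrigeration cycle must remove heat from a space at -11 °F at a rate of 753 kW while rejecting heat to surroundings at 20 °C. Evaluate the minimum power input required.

Ẇ_in ≈ 133 kW

T_H = 20 °C → 20 + 273.15 = 293.15 K.
T_C = -11 °F → (-11 − 32) × 5/9 = -23.89 °C = 249.26 K.
Carnot COP: COP_R = T_C/(T_H − T_C) = 249.26/43.89 = 5.6794.
W = Q_C/COP_R = 753/5.6794 = 133 kW.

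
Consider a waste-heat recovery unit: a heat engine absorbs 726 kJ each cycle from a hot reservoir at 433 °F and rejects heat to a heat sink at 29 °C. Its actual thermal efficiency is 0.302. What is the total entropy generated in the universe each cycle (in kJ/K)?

ΔS_univ ≈ 0.213 kJ/K

T_H = 433 °F → (433 − 32) × 5/9 = 222.78 °C = 495.93 K.
T_C = 29 °C → 29 + 273.15 = 302.15 K.
W = η·Q_H = 0.302 × 726 = 219.3 kJ, so Q_C = Q_H − W = 506.7 kJ.
Entropy balance on the reservoirs: −Q_H/T_H = -1.464 kJ/K, +Q_C/T_C = 1.677 kJ/K.
ΔS_univ = −Q_H/T_H + Q_C/T_C = 0.213 kJ/K (> 0, since η = 0.302 < η_Carnot = 0.391).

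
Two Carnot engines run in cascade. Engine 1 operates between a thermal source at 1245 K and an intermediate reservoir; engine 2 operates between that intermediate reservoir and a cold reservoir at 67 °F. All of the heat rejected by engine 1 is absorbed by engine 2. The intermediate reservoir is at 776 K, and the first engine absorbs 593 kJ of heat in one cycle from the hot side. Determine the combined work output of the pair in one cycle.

W_total ≈ 454 kJ

T_C = 67 °F → (67 − 32) × 5/9 = 19.44 °C = 292.59 K.
Two reversible stages in series are equivalent to a single Carnot engine between T_H and T_C, so η_total = 1 − T_C/T_H = 1 − 292.59/1245.00 = 0.7650.
W_total = η_total · Q_H = 0.7650 × 593 = 454 kJ.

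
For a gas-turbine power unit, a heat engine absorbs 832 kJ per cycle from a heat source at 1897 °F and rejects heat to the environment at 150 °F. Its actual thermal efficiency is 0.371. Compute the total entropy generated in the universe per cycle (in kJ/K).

ΔS_univ ≈ 0.910 kJ/K

T_H = 1897 °F → (1897 − 32) × 5/9 = 1036.11 °C = 1309.26 K.
T_C = 150 °F → (150 − 32) × 5/9 = 65.56 °C = 338.71 K.
W = η·Q_H = 0.371 × 832 = 308.7 kJ, so Q_C = Q_H − W = 523.3 kJ.
Entropy balance on the reservoirs: −Q_H/T_H = -0.6355 kJ/K, +Q_C/T_C = 1.545 kJ/K.
ΔS_univ = −Q_H/T_H + Q_C/T_C = 0.910 kJ/K (> 0, since η = 0.371 < η_Carnot = 0.741).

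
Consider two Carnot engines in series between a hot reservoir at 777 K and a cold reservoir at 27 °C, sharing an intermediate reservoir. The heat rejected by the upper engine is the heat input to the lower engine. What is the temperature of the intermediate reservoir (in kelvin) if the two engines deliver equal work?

T_m ≈ 539 K

T_C = 27 °C → 27 + 273.15 = 300.15 K.
For reversible stages Q_m = Q_H·(T_m/T_H). Setting W₁ = Q_H(1 − T_m/T_H) equal to W₂ = Q_m(1 − T_C/T_m) = Q_H·(T_m − T_C)/T_H gives T_H − T_m = T_m − T_C, so T_m = (T_H + T_C)/2 = (777.00 + 300.15)/2 = 539 K.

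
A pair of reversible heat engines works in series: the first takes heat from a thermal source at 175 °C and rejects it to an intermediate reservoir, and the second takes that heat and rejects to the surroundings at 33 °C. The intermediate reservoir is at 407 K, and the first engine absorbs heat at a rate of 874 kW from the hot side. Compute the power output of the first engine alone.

T_H = 175 °C → 175 + 273.15 = 448.15 K.
T_C = 33 °C → 33 + 273.15 = 306.15 K.
First-stage efficiency η₁ = 1 − T_m/T_H = 1 − 407.00/448.15 = 0.0918.
W₁ = η₁·Q_H = 0.0918 × 874 = 80.3 kW.

Ẇ₁ ≈ 80.3 kW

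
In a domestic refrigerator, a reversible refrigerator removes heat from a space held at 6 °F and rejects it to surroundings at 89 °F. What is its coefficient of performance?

T_H = 89 °F → (89 − 32) × 5/9 = 31.67 °C = 304.82 K.
T_C = 6 °F → (6 − 32) × 5/9 = -14.44 °C = 258.71 K.
Carnot COP: COP_R = T_C/(T_H − T_C) = 258.71/(304.82 − 258.71) = 5.610.

COP_R ≈ 5.610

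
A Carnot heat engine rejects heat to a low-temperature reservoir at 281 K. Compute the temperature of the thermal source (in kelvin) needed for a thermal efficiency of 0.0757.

From η = 1 − T_C/T_H, solving for T_H gives T_H = T_C/(1 − η) = 281.00/(1 − 0.0757) = 304 K.

T_H ≈ 304 K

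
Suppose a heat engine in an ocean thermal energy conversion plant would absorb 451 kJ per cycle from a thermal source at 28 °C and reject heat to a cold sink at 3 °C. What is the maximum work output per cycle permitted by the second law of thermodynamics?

W_max ≈ 37.4 kJ

T_H = 28 °C → 28 + 273.15 = 301.15 K.
T_C = 3 °C → 3 + 273.15 = 276.15 K.
No engine can exceed the Carnot limit: η_max = 1 − T_C/T_H = 1 − 276.15/301.15 = 0.0830.
W_max = η_max · Q_H = 0.0830 × 451 = 37.4 kJ.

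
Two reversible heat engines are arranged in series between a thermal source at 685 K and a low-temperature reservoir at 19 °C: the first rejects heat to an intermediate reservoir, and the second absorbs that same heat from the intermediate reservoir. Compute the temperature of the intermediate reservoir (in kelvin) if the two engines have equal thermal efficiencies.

T_m ≈ 447 K

T_C = 19 °C → 19 + 273.15 = 292.15 K.
Equal efficiencies require 1 − T_m/T_H = 1 − T_C/T_m, i.e. T_m/T_H = T_C/T_m, so T_m = √(T_H·T_C) = √(685.00 × 292.15) = 447 K.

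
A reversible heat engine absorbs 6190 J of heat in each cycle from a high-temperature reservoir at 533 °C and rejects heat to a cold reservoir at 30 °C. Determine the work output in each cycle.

W ≈ 3860 J

T_H = 533 °C → 533 + 273.15 = 806.15 K.
T_C = 30 °C → 30 + 273.15 = 303.15 K.
For a reversible engine, η = 1 − T_C/T_H = 1 − 303.15/806.15 = 0.6240.
W = η·Q_H = 0.6240 × 6190 = 3860 J.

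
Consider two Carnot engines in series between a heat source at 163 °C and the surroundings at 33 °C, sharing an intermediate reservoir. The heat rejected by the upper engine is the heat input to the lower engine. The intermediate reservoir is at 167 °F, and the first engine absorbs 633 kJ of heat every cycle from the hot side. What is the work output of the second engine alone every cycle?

T_H = 163 °C → 163 + 273.15 = 436.15 K.
T_C = 33 °C → 33 + 273.15 = 306.15 K.
T_m = 167 °F → (167 − 32) × 5/9 = 75.00 °C = 348.15 K.
Heat entering the second stage: Q_m = Q_H·(T_m/T_H) = 633 × 348.15/436.15 = 505 kJ.
Second-stage efficiency η₂ = 1 − T_C/T_m = 1 − 306.15/348.15 = 0.1206, so W₂ = η₂·Q_m = 61.0 kJ.

W₂ ≈ 61.0 kJ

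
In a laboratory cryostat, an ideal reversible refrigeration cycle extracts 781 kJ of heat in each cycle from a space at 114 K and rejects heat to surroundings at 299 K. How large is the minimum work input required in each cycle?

W_in ≈ 1270 kJ

The reversible coefficient of performance is COP_R = T_C/(T_H − T_C) = 114.00/185.00 = 0.6162.
W = Q_C/COP_R = 781/0.6162 = 1270 kJ.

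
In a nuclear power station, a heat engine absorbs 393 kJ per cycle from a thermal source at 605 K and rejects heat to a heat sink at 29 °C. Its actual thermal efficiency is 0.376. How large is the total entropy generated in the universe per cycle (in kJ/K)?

T_C = 29 °C → 29 + 273.15 = 302.15 K.
W = η·Q_H = 0.376 × 393 = 147.8 kJ, so Q_C = Q_H − W = 245.2 kJ.
Reservoir entropy changes: ΔS_H = −Q_H/T_H = −393/605.00 = -0.6496 kJ/K and ΔS_C = +Q_C/T_C = 245.2/302.15 = 0.8116 kJ/K.
ΔS_univ = −Q_H/T_H + Q_C/T_C = 0.162 kJ/K (> 0, since η = 0.376 < η_Carnot = 0.501).

ΔS_univ ≈ 0.162 kJ/K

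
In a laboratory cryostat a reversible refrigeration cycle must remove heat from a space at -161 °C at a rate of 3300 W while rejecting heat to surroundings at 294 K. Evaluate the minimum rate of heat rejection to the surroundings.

Q̇_H ≈ 8650 W

T_C = -161 °C → -161 + 273.15 = 112.15 K.
For a reversible cycle Q_H/Q_C = T_H/T_C, so Q_H = Q_C·T_H/T_C = 3300 × 294.00/112.15 = 8650 W.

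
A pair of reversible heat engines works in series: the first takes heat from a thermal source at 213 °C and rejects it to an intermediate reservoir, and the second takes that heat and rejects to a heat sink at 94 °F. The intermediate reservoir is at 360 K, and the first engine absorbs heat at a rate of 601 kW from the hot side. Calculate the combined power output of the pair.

T_H = 213 °C → 213 + 273.15 = 486.15 K.
T_C = 94 °F → (94 − 32) × 5/9 = 34.44 °C = 307.59 K.
Two reversible stages in series are equivalent to a single Carnot engine between T_H and T_C, so η_total = 1 − T_C/T_H = 1 − 307.59/486.15 = 0.3673.
W_total = η_total · Q_H = 0.3673 × 601 = 221 kW.

Ẇ_total ≈ 221 kW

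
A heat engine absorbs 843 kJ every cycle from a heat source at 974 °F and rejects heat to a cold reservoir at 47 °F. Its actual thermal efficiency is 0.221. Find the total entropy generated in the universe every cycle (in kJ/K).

T_H = 974 °F → (974 − 32) × 5/9 = 523.33 °C = 796.48 K.
T_C = 47 °F → (47 − 32) × 5/9 = 8.33 °C = 281.48 K.
W = η·Q_H = 0.221 × 843 = 186.3 kJ, so Q_C = Q_H − W = 656.7 kJ.
Reservoir entropy changes: ΔS_H = −Q_H/T_H = −843/796.48 = -1.058 kJ/K and ΔS_C = +Q_C/T_C = 656.7/281.48 = 2.333 kJ/K.
ΔS_univ = −Q_H/T_H + Q_C/T_C = 1.27 kJ/K (> 0, since η = 0.221 < η_Carnot = 0.647).

ΔS_univ ≈ 1.27 kJ/K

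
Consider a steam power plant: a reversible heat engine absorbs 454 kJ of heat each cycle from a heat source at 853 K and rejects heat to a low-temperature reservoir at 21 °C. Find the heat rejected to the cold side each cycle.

T_C = 21 °C → 21 + 273.15 = 294.15 K.
For a reversible engine, η = 1 − T_C/T_H = 1 − 294.15/853.00 = 0.6552.
For a reversible cycle Q_C/Q_H = T_C/T_H, so Q_C = 454 × 294.15/853.00 = 157 kJ.

Q_C ≈ 157 kJ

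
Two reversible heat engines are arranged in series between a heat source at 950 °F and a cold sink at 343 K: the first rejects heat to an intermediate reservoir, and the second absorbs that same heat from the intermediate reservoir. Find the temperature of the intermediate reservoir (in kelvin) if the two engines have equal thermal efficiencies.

T_m ≈ 518 K

T_H = 950 °F → (950 − 32) × 5/9 = 510.00 °C = 783.15 K.
Equal efficiencies require 1 − T_m/T_H = 1 − T_C/T_m, i.e. T_m/T_H = T_C/T_m, so T_m = √(T_H·T_C) = √(783.15 × 343.00) = 518 K.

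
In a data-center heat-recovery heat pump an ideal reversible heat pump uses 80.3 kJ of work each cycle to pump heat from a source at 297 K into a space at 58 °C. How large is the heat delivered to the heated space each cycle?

Q_H ≈ 779 kJ

T_H = 58 °C → 58 + 273.15 = 331.15 K.
For a reversible heat pump, COP_HP = T_H/(T_H − T_C) = 331.15/34.15 = 9.6969.
Q_H = COP_HP · W = 9.6969 × 80.3 = 779 kJ.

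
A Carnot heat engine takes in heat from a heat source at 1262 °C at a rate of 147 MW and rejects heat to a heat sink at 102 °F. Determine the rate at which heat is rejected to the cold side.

Q̇_C ≈ 29.88 MW

T_H = 1262 °C → 1262 + 273.15 = 1535.15 K.
T_C = 102 °F → (102 − 32) × 5/9 = 38.89 °C = 312.04 K.
For a reversible engine, η = 1 − T_C/T_H = 1 − 312.04/1535.15 = 0.7967.
For a reversible cycle Q_C/Q_H = T_C/T_H, so Q_C = 147 × 312.04/1535.15 = 29.88 MW.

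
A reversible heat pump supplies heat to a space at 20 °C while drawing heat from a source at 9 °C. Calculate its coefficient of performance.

T_H = 20 °C → 20 + 273.15 = 293.15 K.
T_C = 9 °C → 9 + 273.15 = 282.15 K.
The Carnot heat-pump COP is COP_HP = T_H/(T_H − T_C) = 293.15/(293.15 − 282.15) = 26.6.

COP_HP ≈ 26.6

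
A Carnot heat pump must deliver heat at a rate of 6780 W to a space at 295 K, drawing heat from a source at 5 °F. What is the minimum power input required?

T_C = 5 °F → (5 − 32) × 5/9 = -15.00 °C = 258.15 K.
COP_HP = T_H/(T_H − T_C) = 295.00/36.85 = 8.0054.
W = Q_H/COP_HP = 6780/8.0054 = 847 W.

Ẇ_in ≈ 847 W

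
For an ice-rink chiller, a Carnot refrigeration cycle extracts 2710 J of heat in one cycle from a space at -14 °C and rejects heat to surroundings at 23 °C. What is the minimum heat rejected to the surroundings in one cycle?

Q_H ≈ 3100 J

T_H = 23 °C → 23 + 273.15 = 296.15 K.
T_C = -14 °C → -14 + 273.15 = 259.15 K.
For a reversible cycle Q_H/Q_C = T_H/T_C, so Q_H = Q_C·T_H/T_C = 2710 × 296.15/259.15 = 3100 J.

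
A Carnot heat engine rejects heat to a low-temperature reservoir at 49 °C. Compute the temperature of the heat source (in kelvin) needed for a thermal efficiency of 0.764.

T_C = 49 °C → 49 + 273.15 = 322.15 K.
From η = 1 − T_C/T_H, solving for T_H gives T_H = T_C/(1 − η) = 322.15/(1 − 0.764) = 1370 K.

T_H ≈ 1370 K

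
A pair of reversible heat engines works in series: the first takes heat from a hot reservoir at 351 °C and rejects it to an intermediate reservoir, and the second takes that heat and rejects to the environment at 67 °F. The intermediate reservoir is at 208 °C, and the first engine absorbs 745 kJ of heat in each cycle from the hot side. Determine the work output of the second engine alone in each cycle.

W₂ ≈ 225 kJ

T_H = 351 °C → 351 + 273.15 = 624.15 K.
T_C = 67 °F → (67 − 32) × 5/9 = 19.44 °C = 292.59 K.
T_m = 208 °C → 208 + 273.15 = 481.15 K.
Heat entering the second stage: Q_m = Q_H·(T_m/T_H) = 745 × 481.15/624.15 = 574 kJ.
Second-stage efficiency η₂ = 1 − T_C/T_m = 1 − 292.59/481.15 = 0.3919, so W₂ = η₂·Q_m = 225 kJ.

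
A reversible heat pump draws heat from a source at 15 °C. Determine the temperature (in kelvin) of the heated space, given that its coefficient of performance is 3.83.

T_C = 15 °C → 15 + 273.15 = 288.15 K.
COP_HP = T_H/(T_H − T_C) ⇒ T_H = T_C·COP_HP/(COP_HP − 1) = 288.15 × 3.83/(3.83 − 1) = 390 K.

T_H ≈ 390 K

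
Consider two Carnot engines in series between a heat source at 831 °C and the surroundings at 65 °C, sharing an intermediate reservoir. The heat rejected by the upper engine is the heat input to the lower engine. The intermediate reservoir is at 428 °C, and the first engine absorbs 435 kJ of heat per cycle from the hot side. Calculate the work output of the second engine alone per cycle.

T_H = 831 °C → 831 + 273.15 = 1104.15 K.
T_C = 65 °C → 65 + 273.15 = 338.15 K.
T_m = 428 °C → 428 + 273.15 = 701.15 K.
Heat entering the second stage: Q_m = Q_H·(T_m/T_H) = 435 × 701.15/1104.15 = 276 kJ.
Second-stage efficiency η₂ = 1 − T_C/T_m = 1 − 338.15/701.15 = 0.5177, so W₂ = η₂·Q_m = 143 kJ.

W₂ ≈ 143 kJ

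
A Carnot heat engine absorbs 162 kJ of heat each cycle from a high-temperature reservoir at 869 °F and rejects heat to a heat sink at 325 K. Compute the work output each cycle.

W ≈ 90.67 kJ

T_H = 869 °F → (869 − 32) × 5/9 = 465.00 °C = 738.15 K.
η_rev = 1 − T_C/T_H = 1 − 325.00/738.15 = 0.5597.
W = η·Q_H = 0.5597 × 162 = 90.67 kJ.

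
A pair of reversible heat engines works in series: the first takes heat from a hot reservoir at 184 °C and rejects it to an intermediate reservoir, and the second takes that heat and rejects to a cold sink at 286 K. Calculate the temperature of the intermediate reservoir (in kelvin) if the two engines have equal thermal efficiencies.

T_H = 184 °C → 184 + 273.15 = 457.15 K.
Equal efficiencies require 1 − T_m/T_H = 1 − T_C/T_m, i.e. T_m/T_H = T_C/T_m, so T_m = √(T_H·T_C) = √(457.15 × 286.00) = 362 K.

T_m ≈ 362 K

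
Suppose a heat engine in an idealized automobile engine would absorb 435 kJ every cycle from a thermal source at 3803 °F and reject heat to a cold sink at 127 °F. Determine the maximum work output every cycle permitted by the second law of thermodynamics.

W_max ≈ 375 kJ

T_H = 3803 °F → (3803 − 32) × 5/9 = 2095.00 °C = 2368.15 K.
T_C = 127 °F → (127 − 32) × 5/9 = 52.78 °C = 325.93 K.
The second-law ceiling is the Carnot efficiency, η_max = 1 − T_C/T_H = 1 − 325.93/2368.15 = 0.8624.
W_max = η_max · Q_H = 0.8624 × 435 = 375 kJ.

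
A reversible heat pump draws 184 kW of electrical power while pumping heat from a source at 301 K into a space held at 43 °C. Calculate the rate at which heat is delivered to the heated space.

Q̇_H ≈ 3840 kW

T_H = 43 °C → 43 + 273.15 = 316.15 K.
The Carnot heat-pump COP is COP_HP = T_H/(T_H − T_C) = 316.15/15.15 = 20.8680.
Q_H = COP_HP · W = 20.8680 × 184 = 3840 kW.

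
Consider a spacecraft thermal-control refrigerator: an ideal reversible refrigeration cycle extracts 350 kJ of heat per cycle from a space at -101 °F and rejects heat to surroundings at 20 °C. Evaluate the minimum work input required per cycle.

W_in ≈ 165 kJ

T_H = 20 °C → 20 + 273.15 = 293.15 K.
T_C = -101 °F → (-101 − 32) × 5/9 = -73.89 °C = 199.26 K.
For a reversible refrigerator, COP_R = T_C/(T_H − T_C) = 199.26/93.89 = 2.1223.
W = Q_C/COP_R = 350/2.1223 = 165 kJ.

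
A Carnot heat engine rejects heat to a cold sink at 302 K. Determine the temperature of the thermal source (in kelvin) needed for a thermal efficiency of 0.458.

T_H ≈ 557 K

From η = 1 − T_C/T_H, solving for T_H gives T_H = T_C/(1 − η) = 302.00/(1 − 0.458) = 557 K.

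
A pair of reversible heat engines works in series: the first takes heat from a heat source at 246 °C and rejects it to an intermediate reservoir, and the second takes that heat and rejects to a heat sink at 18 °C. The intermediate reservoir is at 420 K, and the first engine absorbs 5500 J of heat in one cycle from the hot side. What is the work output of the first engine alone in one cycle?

W₁ ≈ 1050 J

T_H = 246 °C → 246 + 273.15 = 519.15 K.
T_C = 18 °C → 18 + 273.15 = 291.15 K.
First-stage efficiency η₁ = 1 − T_m/T_H = 1 − 420.00/519.15 = 0.1910.
W₁ = η₁·Q_H = 0.1910 × 5500 = 1050 J.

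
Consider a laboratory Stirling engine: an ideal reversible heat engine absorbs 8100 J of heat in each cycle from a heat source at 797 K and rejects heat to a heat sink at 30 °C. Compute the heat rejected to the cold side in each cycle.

T_C = 30 °C → 30 + 273.15 = 303.15 K.
For a reversible engine, η = 1 − T_C/T_H = 1 − 303.15/797.00 = 0.6196.
For a reversible cycle Q_C/Q_H = T_C/T_H, so Q_C = 8100 × 303.15/797.00 = 3080 J.

Q_C ≈ 3080 J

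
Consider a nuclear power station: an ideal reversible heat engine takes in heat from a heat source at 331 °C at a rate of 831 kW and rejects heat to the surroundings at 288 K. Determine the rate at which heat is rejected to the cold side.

Q̇_C ≈ 396 kW

T_H = 331 °C → 331 + 273.15 = 604.15 K.
For a reversible engine, η = 1 − T_C/T_H = 1 − 288.00/604.15 = 0.5233.
For a reversible cycle Q_C/Q_H = T_C/T_H, so Q_C = 831 × 288.00/604.15 = 396 kW.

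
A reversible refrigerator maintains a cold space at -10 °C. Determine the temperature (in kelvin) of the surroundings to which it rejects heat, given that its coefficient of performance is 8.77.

T_C = -10 °C → -10 + 273.15 = 263.15 K.
COP_R = T_C/(T_H − T_C) ⇒ T_H = T_C·(1 + 1/COP_R) = 263.15 × (1 + 1/8.77) = 293.2 K.

T_H ≈ 293.2 K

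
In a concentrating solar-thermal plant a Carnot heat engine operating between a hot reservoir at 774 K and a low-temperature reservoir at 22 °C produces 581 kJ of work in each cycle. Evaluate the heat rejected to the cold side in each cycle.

Q_C ≈ 358 kJ

T_C = 22 °C → 22 + 273.15 = 295.15 K.
Since the cycle is reversible, η = 1 − T_C/T_H = 1 − 295.15/774.00 = 0.6187.
Since Q_C/Q_H = T_C/T_H and Q_H = W/η, Q_C = W·T_C/(T_H − T_C) = 581 × 295.15/478.85 = 358 kJ.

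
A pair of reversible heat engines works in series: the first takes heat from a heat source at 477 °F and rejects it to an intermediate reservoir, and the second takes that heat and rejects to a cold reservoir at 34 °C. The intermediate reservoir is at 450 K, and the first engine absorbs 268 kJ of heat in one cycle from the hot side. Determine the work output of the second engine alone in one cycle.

T_H = 477 °F → (477 − 32) × 5/9 = 247.22 °C = 520.37 K.
T_C = 34 °C → 34 + 273.15 = 307.15 K.
Heat entering the second stage: Q_m = Q_H·(T_m/T_H) = 268 × 450.00/520.37 = 232 kJ.
Second-stage efficiency η₂ = 1 − T_C/T_m = 1 − 307.15/450.00 = 0.3174, so W₂ = η₂·Q_m = 73.6 kJ.

W₂ ≈ 73.6 kJ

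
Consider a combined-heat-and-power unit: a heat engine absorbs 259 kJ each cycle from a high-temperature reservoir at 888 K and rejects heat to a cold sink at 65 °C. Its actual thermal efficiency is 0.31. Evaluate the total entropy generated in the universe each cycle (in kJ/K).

T_C = 65 °C → 65 + 273.15 = 338.15 K.
W = η·Q_H = 0.31 × 259 = 80.29 kJ, so Q_C = Q_H − W = 178.7 kJ.
The hot reservoir loses entropy Q_H/T_H = 259/888.00 = 0.2917 kJ/K; the cold reservoir gains Q_C/T_C = 178.7/338.15 = 0.5285 kJ/K.
ΔS_univ = −Q_H/T_H + Q_C/T_C = 0.237 kJ/K (> 0, since η = 0.31 < η_Carnot = 0.619).

ΔS_univ ≈ 0.237 kJ/K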